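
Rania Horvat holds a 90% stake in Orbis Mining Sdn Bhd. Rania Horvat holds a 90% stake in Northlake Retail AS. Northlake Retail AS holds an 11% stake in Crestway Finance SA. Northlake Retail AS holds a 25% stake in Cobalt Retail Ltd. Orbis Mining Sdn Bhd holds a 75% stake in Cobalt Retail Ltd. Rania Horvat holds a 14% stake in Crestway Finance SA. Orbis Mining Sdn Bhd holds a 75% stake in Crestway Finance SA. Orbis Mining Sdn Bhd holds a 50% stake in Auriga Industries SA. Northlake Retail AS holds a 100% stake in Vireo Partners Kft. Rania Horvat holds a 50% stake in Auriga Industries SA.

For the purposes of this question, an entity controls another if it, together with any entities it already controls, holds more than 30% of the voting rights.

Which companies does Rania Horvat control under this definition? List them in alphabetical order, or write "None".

Auriga Industries SA, Cobalt Retail Ltd, Crestway Finance SA, Northlake Retail AS, Orbis Mining Sdn Bhd, Vireo Partners Kft

Rania holds 90% of Northlake, so Rania controls Northlake.
Rania holds 90% of Orbis, so Rania controls Orbis.
Northlake and Rania and Orbis together hold 11% + 14% + 75% = 100% of Crestway, so Rania controls Crestway.
Northlake holds 100% of Vireo, so Rania controls Vireo.
Orbis and Rania together hold 50% + 50% = 100% of Auriga, so Rania controls Auriga.
Northlake and Orbis together hold 25% + 75% = 100% of Cobalt, so Rania controls Cobalt.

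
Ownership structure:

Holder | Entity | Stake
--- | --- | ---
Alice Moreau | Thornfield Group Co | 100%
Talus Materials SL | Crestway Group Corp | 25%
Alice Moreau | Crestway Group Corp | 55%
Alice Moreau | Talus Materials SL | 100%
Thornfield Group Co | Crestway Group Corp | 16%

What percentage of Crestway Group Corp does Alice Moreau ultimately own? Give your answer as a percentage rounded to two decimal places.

Alice reaches Crestway along 3 paths.
Via Talus: 100% × 25% = 25%.
Via Thornfield: 100% × 16% = 16%.
Direct stake: 55% = 55%.
Total: 25% + 16% + 55% = 96%.
Rounded: 96.00%.

96.00%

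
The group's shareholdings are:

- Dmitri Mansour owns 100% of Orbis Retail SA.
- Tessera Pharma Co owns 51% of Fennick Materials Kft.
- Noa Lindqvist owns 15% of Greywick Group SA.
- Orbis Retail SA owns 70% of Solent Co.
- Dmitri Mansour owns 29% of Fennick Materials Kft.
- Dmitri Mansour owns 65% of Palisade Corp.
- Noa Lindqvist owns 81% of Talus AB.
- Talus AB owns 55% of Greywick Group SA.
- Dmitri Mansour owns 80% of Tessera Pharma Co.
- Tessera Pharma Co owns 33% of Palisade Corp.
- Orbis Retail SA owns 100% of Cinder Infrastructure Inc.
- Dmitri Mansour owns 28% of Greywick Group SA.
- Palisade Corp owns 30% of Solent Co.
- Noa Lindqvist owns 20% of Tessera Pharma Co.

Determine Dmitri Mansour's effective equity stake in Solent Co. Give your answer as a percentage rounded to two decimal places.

97.42%

Dmitri reaches Solent along 3 paths.
Via Orbis: 100% × 70% = 70%.
Via Tessera → Palisade: 80% × 33% × 30% = 7.92%.
Via Palisade: 65% × 30% = 19.5%.
Total: 70% + 7.92% + 19.5% = 97.42%.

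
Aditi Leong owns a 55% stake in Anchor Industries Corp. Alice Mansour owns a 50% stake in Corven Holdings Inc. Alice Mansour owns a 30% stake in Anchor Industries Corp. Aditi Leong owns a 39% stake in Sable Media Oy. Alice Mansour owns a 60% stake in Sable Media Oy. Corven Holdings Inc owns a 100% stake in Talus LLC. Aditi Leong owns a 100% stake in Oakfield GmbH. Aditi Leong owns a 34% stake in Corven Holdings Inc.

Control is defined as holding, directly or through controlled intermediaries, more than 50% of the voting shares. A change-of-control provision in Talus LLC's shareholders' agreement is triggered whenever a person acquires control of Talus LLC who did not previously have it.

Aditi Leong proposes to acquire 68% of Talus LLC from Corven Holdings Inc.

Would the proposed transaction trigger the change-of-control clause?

The purchase adds only to Aditi's holdings (Corven's stake shrinks), so Aditi is the only person who could newly come to control Talus.
Aditi holds 100% of Oakfield, so Aditi controls Oakfield.
Aditi holds 55% of Anchor, so Aditi controls Anchor.
Neither Aditi nor any entity Aditi controls holds any voting interest in Talus.
So before the transaction, Aditi does not control Talus.
After the purchase, Aditi holds 68% of Talus directly, and Corven's stake falls to 32%.
Aditi holds 68% of Talus, so Aditi controls Talus.
Aditi did not control Talus before and does after, so the clause is triggered.

Yes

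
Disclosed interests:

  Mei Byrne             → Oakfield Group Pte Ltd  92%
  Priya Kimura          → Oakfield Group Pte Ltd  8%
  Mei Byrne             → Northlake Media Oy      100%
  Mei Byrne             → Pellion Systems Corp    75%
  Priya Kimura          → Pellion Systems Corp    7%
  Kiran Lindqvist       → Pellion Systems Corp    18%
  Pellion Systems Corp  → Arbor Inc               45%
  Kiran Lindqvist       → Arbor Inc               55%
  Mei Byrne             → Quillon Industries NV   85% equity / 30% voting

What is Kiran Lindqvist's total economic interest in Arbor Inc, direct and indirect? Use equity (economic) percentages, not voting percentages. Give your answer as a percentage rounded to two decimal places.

Kiran reaches Arbor along 2 paths.
Direct stake: 55% = 55%.
Via Pellion: 18% × 45% = 8.1%.
Total: 55% + 8.1% = 63.1%.
Rounded: 63.10%.

63.10%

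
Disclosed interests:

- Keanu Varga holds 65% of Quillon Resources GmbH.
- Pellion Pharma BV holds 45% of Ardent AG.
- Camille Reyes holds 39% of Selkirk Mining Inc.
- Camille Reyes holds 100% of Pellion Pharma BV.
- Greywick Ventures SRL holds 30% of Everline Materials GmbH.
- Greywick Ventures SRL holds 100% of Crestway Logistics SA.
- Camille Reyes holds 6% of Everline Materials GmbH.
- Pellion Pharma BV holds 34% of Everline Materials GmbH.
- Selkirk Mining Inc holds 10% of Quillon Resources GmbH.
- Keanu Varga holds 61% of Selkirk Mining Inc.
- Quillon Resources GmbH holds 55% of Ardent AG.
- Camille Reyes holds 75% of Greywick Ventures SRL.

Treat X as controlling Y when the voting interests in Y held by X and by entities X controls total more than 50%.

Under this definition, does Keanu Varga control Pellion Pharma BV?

No

Keanu holds 61% of Selkirk, so Keanu controls Selkirk.
Selkirk and Keanu together hold 10% + 65% = 75% of Quillon, so Keanu controls Quillon.
Quillon holds 55% of Ardent, so Keanu controls Ardent.
Neither Keanu nor any entity Keanu controls holds any voting interest in Pellion.
So Keanu does not control Pellion.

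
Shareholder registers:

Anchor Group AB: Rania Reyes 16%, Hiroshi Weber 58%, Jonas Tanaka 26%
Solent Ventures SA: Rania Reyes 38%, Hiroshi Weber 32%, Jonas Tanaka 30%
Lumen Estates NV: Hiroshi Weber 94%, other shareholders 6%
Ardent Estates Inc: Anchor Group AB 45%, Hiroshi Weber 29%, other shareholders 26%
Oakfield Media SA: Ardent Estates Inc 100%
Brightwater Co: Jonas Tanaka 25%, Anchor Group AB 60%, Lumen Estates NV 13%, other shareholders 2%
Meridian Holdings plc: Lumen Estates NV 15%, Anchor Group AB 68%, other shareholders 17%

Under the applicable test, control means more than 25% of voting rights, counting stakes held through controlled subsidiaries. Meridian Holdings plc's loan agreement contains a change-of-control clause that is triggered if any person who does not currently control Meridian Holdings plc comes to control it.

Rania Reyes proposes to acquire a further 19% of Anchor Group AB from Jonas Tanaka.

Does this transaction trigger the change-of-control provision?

Yes

The purchase adds only to Rania's holdings (Jonas's stake shrinks), so Rania is the only person who could newly come to control Meridian.
Rania holds 38% of Solent, so Rania controls Solent.
Neither Rania nor any entity Rania controls holds any voting interest in Meridian.
So before the transaction, Rania does not control Meridian.
After the purchase, Rania's direct stake in Anchor rises to 16% + 19% = 35%, and Jonas's stake falls to 7%.
Rania holds 35% of Anchor, so Rania controls Anchor.
Anchor holds 68% of Meridian, so Rania controls Meridian.
Rania did not control Meridian before and does after, so the clause is triggered.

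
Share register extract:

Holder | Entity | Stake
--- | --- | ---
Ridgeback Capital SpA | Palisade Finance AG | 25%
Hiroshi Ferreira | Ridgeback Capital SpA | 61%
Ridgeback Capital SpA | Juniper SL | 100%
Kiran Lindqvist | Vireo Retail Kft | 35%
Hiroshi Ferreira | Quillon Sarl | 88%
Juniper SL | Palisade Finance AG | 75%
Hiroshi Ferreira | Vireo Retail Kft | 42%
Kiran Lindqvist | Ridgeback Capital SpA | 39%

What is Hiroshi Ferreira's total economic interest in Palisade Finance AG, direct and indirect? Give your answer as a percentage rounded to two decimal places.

61.00%

Hiroshi reaches Palisade along 2 paths.
Via Ridgeback: 61% × 25% = 15.25%.
Via Ridgeback → Juniper: 61% × 100% × 75% = 45.75%.
Total: 15.25% + 45.75% = 61%.
Rounded: 61.00%.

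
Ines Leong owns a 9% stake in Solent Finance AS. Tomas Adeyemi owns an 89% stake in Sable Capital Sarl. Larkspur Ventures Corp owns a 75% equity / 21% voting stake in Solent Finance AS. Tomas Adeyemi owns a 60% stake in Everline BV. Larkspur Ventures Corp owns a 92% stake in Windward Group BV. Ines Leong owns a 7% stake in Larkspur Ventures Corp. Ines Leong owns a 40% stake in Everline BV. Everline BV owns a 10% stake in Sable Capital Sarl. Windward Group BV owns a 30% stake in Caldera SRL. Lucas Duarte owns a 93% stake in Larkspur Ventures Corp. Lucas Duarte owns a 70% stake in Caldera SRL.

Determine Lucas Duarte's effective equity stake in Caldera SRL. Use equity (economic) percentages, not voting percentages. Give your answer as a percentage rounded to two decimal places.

95.67%

Lucas reaches Caldera along 2 paths.
Via Larkspur → Windward: 93% × 92% × 30% = 25.668%.
Direct stake: 70% = 70%.
Total: 25.668% + 70% = 95.668%.
Rounded: 95.67%.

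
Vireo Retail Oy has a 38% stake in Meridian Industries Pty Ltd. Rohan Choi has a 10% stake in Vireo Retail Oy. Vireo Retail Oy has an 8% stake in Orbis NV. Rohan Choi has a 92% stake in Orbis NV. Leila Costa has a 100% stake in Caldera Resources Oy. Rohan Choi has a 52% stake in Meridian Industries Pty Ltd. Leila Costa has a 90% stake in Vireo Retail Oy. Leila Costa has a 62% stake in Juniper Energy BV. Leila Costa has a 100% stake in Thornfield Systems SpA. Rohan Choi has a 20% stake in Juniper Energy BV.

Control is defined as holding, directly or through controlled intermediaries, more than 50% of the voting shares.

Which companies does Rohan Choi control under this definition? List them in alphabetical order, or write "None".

Rohan holds 92% of Orbis, so Rohan controls Orbis.
Rohan holds 52% of Meridian, so Rohan controls Meridian.
No other company's threshold is met.

Meridian Industries Pty Ltd, Orbis NV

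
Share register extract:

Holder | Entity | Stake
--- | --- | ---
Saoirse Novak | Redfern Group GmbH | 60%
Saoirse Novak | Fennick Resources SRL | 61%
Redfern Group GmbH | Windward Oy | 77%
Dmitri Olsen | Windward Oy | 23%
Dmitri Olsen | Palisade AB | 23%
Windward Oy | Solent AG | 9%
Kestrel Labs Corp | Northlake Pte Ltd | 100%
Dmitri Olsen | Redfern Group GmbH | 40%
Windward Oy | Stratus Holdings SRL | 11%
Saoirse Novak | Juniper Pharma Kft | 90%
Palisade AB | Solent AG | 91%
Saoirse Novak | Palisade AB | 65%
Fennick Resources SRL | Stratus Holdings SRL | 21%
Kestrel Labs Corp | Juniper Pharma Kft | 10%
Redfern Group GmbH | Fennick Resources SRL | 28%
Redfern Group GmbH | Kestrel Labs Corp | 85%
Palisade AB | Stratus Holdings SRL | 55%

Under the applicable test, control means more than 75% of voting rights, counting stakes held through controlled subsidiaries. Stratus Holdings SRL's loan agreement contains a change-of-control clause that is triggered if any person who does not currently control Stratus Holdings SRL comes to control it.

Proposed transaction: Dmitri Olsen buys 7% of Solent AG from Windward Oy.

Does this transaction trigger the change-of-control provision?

No

The purchase adds only to Dmitri's holdings (Windward's stake shrinks), so Dmitri is the only person who could newly come to control Stratus.
Dmitri's largest direct stake is 40% in Redfern, which does not meet the threshold, so Dmitri controls no company.
Neither Dmitri nor any entity Dmitri controls holds any voting interest in Stratus.
So before the transaction, Dmitri does not control Stratus.
After the purchase, Dmitri holds 7% of Solent directly, and Windward's stake falls to 2%.
Dmitri's side now holds 7% of Solent, not > 75%, so Dmitri still does not control Solent.
After the transaction, neither Dmitri nor any entity Dmitri controls holds a voting interest in Stratus, so Dmitri still does not control it.
No new person acquires control, so the clause is not triggered.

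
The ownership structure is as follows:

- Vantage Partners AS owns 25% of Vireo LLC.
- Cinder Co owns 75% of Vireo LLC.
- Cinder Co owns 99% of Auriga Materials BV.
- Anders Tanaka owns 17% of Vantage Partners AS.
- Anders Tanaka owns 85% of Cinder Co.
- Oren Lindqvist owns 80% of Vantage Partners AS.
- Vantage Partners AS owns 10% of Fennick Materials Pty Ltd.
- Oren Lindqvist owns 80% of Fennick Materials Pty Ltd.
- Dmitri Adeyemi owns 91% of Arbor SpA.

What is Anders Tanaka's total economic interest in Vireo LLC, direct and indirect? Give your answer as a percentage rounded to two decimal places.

Anders reaches Vireo along 2 paths.
Via Cinder: 85% × 75% = 63.75%.
Via Vantage: 17% × 25% = 4.25%.
Total: 63.75% + 4.25% = 68%.
Rounded: 68.00%.

68.00%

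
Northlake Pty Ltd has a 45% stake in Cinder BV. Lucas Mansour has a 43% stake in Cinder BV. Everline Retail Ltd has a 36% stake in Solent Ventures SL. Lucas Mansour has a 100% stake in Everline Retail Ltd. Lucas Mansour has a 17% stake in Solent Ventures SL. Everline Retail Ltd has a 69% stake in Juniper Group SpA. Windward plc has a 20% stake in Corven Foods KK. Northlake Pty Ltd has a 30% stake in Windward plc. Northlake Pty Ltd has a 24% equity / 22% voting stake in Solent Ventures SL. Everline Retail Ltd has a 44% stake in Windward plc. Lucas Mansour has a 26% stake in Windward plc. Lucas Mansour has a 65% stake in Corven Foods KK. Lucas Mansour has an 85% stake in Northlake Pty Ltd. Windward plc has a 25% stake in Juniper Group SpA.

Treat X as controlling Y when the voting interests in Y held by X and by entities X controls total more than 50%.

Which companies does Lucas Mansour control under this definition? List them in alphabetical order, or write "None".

Cinder BV, Corven Foods KK, Everline Retail Ltd, Juniper Group SpA, Northlake Pty Ltd, Solent Ventures SL, Windward plc

Lucas holds 85% of Northlake, so Lucas controls Northlake.
Lucas holds 100% of Everline, so Lucas controls Everline.
Everline and Lucas and Northlake together hold 44% + 26% + 30% = 100% of Windward, so Lucas controls Windward.
Lucas and Northlake and Everline together hold 17% + 22% + 36% = 75% of Solent, so Lucas controls Solent.
Lucas and Windward together hold 65% + 20% = 85% of Corven, so Lucas controls Corven.
Northlake and Lucas together hold 45% + 43% = 88% of Cinder, so Lucas controls Cinder.
Windward and Everline together hold 25% + 69% = 94% of Juniper, so Lucas controls Juniper.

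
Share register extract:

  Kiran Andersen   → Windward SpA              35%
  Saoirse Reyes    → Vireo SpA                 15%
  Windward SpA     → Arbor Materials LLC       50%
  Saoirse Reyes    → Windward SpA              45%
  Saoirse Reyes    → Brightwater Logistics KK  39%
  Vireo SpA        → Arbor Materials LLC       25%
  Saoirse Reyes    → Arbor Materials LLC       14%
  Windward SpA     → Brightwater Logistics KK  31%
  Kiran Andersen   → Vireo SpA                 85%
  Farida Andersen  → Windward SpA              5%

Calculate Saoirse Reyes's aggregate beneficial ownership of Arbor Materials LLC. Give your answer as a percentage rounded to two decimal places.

Saoirse reaches Arbor along 3 paths.
Via Vireo: 15% × 25% = 3.75%.
Via Windward: 45% × 50% = 22.5%.
Direct stake: 14% = 14%.
Total: 3.75% + 22.5% + 14% = 40.25%.

40.25%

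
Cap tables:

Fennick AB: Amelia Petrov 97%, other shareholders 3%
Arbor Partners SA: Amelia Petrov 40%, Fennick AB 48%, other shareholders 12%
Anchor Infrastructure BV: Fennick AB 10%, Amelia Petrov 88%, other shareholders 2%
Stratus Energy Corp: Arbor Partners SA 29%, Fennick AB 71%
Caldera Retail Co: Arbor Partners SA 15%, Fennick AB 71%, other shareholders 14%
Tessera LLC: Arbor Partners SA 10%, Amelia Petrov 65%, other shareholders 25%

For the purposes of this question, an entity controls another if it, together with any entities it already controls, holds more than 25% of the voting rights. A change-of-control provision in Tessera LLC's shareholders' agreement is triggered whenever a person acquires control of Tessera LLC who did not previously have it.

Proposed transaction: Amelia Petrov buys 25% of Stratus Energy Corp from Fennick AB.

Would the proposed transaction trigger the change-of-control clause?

No

The purchase adds only to Amelia's holdings (Fennick's stake shrinks), so Amelia is the only person who could newly come to control Tessera.
Amelia holds 97% of Fennick, so Amelia controls Fennick.
Amelia and Fennick together hold 40% + 48% = 88% of Arbor, so Amelia controls Arbor.
Arbor and Amelia together hold 10% + 65% = 75% of Tessera, so Amelia controls Tessera.
So Amelia already controls Tessera before the transaction.
After the purchase, Amelia holds 25% of Stratus directly, and Fennick's stake falls to 46%.
Amelia controlled Tessera already, so this is not a new person acquiring control; every other person's position is unchanged or reduced.
No new person acquires control, so the clause is not triggered.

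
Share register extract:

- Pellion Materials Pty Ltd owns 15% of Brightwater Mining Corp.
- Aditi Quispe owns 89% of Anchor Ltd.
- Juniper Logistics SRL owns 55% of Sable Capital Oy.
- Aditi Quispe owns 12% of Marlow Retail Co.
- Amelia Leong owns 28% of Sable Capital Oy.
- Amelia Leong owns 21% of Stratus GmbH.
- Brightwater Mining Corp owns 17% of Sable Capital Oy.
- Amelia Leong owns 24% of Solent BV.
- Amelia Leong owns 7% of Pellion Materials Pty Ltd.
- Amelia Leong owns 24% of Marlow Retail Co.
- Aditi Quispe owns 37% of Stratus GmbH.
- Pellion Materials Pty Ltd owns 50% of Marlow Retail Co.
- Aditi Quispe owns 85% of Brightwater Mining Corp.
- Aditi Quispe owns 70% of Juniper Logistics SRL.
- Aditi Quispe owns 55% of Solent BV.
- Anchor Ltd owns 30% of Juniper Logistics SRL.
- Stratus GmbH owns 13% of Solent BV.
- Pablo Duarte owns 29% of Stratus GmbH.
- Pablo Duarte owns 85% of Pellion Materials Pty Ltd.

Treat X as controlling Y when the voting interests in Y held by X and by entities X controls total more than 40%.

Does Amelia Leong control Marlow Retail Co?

No

Amelia's largest direct stake is 28% in Sable, which does not meet the threshold, so Amelia controls no company.
In Marlow, Amelia's side holds only 24%, not > 40%.
So Amelia does not control Marlow.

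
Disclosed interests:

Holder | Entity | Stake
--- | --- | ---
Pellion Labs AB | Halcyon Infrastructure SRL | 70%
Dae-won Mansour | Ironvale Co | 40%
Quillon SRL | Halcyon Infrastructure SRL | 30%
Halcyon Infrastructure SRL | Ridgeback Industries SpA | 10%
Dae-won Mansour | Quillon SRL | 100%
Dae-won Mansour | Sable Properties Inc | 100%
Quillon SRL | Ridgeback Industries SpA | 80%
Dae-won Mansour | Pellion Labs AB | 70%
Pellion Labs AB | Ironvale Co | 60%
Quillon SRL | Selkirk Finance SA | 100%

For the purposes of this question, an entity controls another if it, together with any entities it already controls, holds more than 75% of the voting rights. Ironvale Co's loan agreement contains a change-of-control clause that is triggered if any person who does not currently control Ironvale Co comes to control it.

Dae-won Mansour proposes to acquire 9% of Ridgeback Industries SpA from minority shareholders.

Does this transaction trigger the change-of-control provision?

The purchase changes only Dae-won's holdings, so Dae-won is the only person who could newly come to control Ironvale.
Dae-won holds 100% of Quillon, so Dae-won controls Quillon.
Dae-won holds 100% of Sable, so Dae-won controls Sable.
Quillon holds 80% of Ridgeback, so Dae-won controls Ridgeback.
Quillon holds 100% of Selkirk, so Dae-won controls Selkirk.
In Ironvale, Dae-won's side holds only 40%, not > 75%.
So before the transaction, Dae-won does not control Ironvale.
After the purchase, Dae-won holds 9% of Ridgeback directly.
Quillon and Dae-won together hold 80% + 9% = 89% of Ridgeback, so Dae-won controls Ridgeback.
After the transaction, Dae-won's side holds 40% of Ironvale, not > 75%, so Dae-won still does not control Ironvale.
No new person acquires control, so the clause is not triggered.

No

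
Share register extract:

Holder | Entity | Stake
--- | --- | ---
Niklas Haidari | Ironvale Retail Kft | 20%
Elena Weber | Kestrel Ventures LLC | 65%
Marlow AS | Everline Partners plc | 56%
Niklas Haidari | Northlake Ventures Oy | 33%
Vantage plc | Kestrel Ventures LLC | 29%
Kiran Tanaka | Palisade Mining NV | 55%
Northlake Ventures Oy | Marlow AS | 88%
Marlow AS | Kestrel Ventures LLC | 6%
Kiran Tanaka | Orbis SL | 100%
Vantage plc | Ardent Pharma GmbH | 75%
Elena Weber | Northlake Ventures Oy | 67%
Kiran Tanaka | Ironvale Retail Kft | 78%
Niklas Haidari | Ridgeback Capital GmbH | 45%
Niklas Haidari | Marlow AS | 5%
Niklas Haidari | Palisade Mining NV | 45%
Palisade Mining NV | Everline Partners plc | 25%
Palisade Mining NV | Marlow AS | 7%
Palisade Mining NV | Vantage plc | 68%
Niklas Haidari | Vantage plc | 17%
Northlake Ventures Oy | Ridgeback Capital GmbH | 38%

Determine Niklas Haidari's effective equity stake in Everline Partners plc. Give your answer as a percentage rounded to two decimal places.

Niklas reaches Everline along 4 paths.
Via Marlow: 5% × 56% = 2.8%.
Via Palisade → Marlow: 45% × 7% × 56% = 1.764%.
Via Northlake → Marlow: 33% × 88% × 56% = 16.2624%.
Via Palisade: 45% × 25% = 11.25%.
Total: 2.8% + 1.764% + 16.2624% + 11.25% = 32.0764%.
Rounded: 32.08%.

32.08%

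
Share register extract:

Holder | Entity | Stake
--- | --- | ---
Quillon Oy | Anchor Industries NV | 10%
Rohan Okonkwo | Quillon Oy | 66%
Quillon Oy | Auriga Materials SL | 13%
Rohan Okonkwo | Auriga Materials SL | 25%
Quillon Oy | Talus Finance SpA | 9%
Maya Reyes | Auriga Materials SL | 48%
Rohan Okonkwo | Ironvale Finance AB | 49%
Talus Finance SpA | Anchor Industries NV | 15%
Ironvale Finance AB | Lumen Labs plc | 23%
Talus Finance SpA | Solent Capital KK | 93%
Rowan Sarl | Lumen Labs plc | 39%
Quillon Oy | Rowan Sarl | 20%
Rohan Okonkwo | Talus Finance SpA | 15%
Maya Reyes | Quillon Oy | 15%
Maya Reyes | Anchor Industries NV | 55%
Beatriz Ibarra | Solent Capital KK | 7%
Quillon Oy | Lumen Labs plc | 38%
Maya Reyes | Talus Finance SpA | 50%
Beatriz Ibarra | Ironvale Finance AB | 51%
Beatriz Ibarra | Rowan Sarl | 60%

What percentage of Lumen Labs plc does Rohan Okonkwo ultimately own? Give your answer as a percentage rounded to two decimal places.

Rohan reaches Lumen along 3 paths.
Via Quillon: 66% × 38% = 25.08%.
Via Ironvale: 49% × 23% = 11.27%.
Via Quillon → Rowan: 66% × 20% × 39% = 5.148%.
Total: 25.08% + 11.27% + 5.148% = 41.498%.
Rounded: 41.50%.

41.50%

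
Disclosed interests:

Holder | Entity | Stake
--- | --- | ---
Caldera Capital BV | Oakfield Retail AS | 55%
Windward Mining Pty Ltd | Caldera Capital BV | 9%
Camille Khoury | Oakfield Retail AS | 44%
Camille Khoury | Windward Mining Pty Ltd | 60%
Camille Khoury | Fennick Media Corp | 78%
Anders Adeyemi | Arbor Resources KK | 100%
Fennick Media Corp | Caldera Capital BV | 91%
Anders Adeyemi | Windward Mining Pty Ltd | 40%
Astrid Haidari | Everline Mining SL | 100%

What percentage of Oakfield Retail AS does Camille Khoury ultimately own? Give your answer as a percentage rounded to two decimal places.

86.01%

Camille reaches Oakfield along 3 paths.
Direct stake: 44% = 44%.
Via Fennick → Caldera: 78% × 91% × 55% = 39.039%.
Via Windward → Caldera: 60% × 9% × 55% = 2.97%.
Total: 44% + 39.039% + 2.97% = 86.009%.
Rounded: 86.01%.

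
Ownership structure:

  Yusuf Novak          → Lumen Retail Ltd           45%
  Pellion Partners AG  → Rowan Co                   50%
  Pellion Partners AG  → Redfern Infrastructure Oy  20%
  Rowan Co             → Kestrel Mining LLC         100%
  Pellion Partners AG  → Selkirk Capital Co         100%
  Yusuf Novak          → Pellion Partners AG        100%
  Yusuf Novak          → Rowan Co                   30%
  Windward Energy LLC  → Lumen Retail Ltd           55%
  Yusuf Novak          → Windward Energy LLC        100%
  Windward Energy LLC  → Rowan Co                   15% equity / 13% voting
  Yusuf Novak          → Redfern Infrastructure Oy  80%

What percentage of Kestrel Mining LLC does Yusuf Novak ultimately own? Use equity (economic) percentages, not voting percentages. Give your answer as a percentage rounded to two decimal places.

Yusuf reaches Kestrel along 3 paths.
Via Pellion → Rowan: 100% × 50% × 100% = 50%.
Via Windward → Rowan: 100% × 15% × 100% = 15%.
Via Rowan: 30% × 100% = 30%.
Total: 50% + 15% + 30% = 95%.
Rounded: 95.00%.

95.00%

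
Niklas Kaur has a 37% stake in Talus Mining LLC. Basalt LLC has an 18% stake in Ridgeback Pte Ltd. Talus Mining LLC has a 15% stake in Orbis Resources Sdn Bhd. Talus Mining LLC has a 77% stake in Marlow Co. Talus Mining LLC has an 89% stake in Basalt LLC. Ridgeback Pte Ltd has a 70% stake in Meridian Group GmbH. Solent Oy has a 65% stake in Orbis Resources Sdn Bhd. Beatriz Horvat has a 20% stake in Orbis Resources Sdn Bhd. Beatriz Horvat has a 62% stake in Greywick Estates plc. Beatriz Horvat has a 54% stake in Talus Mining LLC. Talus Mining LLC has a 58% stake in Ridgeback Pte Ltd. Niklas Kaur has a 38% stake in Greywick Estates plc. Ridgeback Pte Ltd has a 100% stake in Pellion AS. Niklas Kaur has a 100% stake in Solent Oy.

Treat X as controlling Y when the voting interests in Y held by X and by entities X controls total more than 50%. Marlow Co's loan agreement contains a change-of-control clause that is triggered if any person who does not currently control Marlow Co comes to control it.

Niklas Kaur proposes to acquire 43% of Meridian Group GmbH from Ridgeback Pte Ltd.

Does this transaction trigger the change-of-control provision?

No

The purchase adds only to Niklas's holdings (Ridgeback's stake shrinks), so Niklas is the only person who could newly come to control Marlow.
Niklas holds 100% of Solent, so Niklas controls Solent.
Solent holds 65% of Orbis, so Niklas controls Orbis.
Neither Niklas nor any entity Niklas controls holds any voting interest in Marlow.
So before the transaction, Niklas does not control Marlow.
After the purchase, Niklas holds 43% of Meridian directly, and Ridgeback's stake falls to 27%.
Niklas's side now holds 43% of Meridian, not > 50%, so Niklas still does not control Meridian.
After the transaction, neither Niklas nor any entity Niklas controls holds a voting interest in Marlow, so Niklas still does not control it.
No new person acquires control, so the clause is not triggered.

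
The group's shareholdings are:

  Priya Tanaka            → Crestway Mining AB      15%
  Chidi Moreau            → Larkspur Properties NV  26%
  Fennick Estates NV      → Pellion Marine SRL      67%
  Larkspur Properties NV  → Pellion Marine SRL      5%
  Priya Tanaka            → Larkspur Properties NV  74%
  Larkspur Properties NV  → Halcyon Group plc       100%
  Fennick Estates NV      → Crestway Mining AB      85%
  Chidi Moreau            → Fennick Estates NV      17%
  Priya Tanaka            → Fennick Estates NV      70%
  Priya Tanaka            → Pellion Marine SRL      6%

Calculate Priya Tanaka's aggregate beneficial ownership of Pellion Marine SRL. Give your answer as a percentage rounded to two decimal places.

56.60%

Priya reaches Pellion along 3 paths.
Via Fennick: 70% × 67% = 46.9%.
Direct stake: 6% = 6%.
Via Larkspur: 74% × 5% = 3.7%.
Total: 46.9% + 6% + 3.7% = 56.6%.
Rounded: 56.60%.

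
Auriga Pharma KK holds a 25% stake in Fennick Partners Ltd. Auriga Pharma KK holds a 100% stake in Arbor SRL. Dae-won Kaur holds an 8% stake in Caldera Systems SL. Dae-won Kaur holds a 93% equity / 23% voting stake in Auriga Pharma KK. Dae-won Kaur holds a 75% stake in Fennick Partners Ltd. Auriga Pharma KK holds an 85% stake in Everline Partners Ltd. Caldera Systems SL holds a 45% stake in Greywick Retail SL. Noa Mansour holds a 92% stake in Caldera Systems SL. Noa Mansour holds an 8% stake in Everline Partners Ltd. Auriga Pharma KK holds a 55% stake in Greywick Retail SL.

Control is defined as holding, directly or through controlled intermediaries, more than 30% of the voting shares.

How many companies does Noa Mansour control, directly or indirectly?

2

Noa holds 92% of Caldera, so Noa controls Caldera.
Caldera holds 45% of Greywick, so Noa controls Greywick.
No other company's threshold is met.
Noa controls 2 companies.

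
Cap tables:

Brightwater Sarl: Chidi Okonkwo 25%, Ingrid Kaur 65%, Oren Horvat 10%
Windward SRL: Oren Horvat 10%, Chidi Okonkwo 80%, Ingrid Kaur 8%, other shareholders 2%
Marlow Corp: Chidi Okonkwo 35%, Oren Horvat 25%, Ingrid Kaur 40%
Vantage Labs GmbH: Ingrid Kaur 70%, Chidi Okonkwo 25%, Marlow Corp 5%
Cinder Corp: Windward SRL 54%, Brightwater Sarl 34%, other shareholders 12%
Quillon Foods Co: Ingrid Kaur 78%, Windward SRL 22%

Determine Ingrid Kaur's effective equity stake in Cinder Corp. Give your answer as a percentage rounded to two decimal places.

Ingrid reaches Cinder along 2 paths.
Via Windward: 8% × 54% = 4.32%.
Via Brightwater: 65% × 34% = 22.1%.
Total: 4.32% + 22.1% = 26.42%.

26.42%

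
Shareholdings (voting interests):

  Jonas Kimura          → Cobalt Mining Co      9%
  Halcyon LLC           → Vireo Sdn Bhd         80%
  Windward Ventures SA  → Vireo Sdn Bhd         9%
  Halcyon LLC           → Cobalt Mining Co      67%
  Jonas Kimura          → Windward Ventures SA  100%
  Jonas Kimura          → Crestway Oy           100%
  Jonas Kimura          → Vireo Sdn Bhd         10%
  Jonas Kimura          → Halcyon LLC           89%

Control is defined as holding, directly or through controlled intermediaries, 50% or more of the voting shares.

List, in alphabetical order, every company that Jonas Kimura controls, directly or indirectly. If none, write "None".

Cobalt Mining Co, Crestway Oy, Halcyon LLC, Vireo Sdn Bhd, Windward Ventures SA

Jonas holds 100% of Windward, so Jonas controls Windward.
Jonas holds 89% of Halcyon, so Jonas controls Halcyon.
Halcyon and Windward and Jonas together hold 80% + 9% + 10% = 99% of Vireo, so Jonas controls Vireo.
Jonas and Halcyon together hold 9% + 67% = 76% of Cobalt, so Jonas controls Cobalt.
Jonas holds 100% of Crestway, so Jonas controls Crestway.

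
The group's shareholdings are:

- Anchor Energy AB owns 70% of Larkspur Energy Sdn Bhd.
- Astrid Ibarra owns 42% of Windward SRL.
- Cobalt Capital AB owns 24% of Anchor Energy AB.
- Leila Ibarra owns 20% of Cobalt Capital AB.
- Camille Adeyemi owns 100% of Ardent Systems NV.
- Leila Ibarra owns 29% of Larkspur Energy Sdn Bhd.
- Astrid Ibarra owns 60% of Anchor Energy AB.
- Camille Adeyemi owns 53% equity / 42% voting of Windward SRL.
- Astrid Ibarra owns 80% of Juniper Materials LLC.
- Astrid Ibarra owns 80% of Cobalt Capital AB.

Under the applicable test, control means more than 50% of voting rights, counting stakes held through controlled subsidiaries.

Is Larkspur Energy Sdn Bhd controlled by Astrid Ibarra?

Yes

Astrid holds 80% of Cobalt, so Astrid controls Cobalt.
Astrid and Cobalt together hold 60% + 24% = 84% of Anchor, so Astrid controls Anchor.
Anchor holds 70% of Larkspur, so Astrid controls Larkspur.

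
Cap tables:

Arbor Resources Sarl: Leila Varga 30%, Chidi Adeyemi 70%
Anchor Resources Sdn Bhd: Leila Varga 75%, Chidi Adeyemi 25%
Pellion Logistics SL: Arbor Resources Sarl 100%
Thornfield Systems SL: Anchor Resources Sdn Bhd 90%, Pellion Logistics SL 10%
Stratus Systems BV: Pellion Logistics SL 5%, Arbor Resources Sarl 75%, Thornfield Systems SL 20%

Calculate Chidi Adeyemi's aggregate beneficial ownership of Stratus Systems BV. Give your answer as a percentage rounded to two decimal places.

61.90%

Chidi reaches Stratus along 4 paths.
Via Arbor → Pellion: 70% × 100% × 5% = 3.5%.
Via Arbor: 70% × 75% = 52.5%.
Via Anchor → Thornfield: 25% × 90% × 20% = 4.5%.
Via Arbor → Pellion → Thornfield: 70% × 100% × 10% × 20% = 1.4%.
Total: 3.5% + 52.5% + 4.5% + 1.4% = 61.9%.
Rounded: 61.90%.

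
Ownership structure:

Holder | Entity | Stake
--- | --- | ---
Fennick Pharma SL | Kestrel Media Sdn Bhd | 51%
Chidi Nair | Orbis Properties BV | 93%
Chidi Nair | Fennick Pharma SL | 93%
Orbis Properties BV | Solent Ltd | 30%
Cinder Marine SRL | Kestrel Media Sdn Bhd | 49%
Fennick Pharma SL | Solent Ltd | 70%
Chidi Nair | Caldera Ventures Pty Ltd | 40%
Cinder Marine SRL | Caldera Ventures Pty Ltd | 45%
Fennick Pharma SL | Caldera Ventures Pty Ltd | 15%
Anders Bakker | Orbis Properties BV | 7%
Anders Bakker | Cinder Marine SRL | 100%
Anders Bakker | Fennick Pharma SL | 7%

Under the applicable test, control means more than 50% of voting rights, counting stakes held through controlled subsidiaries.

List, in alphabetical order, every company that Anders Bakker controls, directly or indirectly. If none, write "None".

Anders holds 100% of Cinder, so Anders controls Cinder.
No other company's threshold is met.

Cinder Marine SRL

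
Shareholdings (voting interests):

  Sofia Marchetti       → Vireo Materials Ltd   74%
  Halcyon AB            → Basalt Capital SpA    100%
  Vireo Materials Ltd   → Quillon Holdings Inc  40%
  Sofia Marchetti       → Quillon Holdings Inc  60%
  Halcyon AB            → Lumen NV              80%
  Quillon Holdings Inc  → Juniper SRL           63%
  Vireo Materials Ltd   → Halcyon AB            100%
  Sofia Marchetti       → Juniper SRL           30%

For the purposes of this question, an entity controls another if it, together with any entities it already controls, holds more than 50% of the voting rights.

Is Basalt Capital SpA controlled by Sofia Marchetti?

Sofia holds 74% of Vireo, so Sofia controls Vireo.
Vireo holds 100% of Halcyon, so Sofia controls Halcyon.
Halcyon holds 100% of Basalt, so Sofia controls Basalt.

Yes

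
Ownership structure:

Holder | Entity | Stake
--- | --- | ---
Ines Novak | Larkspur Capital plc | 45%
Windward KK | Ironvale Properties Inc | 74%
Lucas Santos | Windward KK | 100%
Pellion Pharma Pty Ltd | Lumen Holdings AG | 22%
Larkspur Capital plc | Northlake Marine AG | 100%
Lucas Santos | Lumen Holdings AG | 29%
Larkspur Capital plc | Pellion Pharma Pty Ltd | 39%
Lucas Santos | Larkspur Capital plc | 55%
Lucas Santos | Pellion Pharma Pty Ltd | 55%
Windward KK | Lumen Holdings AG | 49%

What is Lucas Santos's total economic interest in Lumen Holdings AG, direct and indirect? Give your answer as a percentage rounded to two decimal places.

Lucas reaches Lumen along 4 paths.
Via Windward: 100% × 49% = 49%.
Via Pellion: 55% × 22% = 12.1%.
Via Larkspur → Pellion: 55% × 39% × 22% = 4.719%.
Direct stake: 29% = 29%.
Total: 49% + 12.1% + 4.719% + 29% = 94.819%.
Rounded: 94.82%.

94.82%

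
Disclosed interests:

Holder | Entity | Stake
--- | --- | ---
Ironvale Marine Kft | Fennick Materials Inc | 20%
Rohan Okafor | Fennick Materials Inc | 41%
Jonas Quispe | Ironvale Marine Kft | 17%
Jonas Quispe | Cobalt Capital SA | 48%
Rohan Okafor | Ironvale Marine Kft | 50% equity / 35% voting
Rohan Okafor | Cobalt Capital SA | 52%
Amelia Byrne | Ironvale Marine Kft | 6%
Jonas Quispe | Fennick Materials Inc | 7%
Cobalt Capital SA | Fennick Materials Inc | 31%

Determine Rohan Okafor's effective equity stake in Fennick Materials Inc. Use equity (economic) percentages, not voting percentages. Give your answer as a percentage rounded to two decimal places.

67.12%

Rohan reaches Fennick along 3 paths.
Via Ironvale: 50% × 20% = 10%.
Via Cobalt: 52% × 31% = 16.12%.
Direct stake: 41% = 41%.
Total: 10% + 16.12% + 41% = 67.12%.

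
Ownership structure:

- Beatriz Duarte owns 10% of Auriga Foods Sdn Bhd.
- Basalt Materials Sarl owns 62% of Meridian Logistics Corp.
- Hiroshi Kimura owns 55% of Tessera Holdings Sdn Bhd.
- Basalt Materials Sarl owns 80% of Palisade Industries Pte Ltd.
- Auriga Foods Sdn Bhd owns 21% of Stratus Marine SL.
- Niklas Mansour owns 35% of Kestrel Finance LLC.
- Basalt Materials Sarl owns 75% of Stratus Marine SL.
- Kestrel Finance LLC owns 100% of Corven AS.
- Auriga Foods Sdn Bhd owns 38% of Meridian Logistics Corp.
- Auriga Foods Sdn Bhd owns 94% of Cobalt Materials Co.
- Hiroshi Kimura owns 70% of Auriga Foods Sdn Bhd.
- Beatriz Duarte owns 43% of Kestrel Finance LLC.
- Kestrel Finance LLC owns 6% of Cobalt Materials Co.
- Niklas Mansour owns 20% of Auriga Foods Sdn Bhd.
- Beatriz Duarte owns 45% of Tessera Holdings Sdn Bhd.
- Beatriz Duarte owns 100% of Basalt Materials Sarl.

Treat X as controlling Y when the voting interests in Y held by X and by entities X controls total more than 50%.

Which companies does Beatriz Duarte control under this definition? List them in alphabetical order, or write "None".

Beatriz holds 100% of Basalt, so Beatriz controls Basalt.
Basalt holds 80% of Palisade, so Beatriz controls Palisade.
Basalt holds 75% of Stratus, so Beatriz controls Stratus.
Basalt holds 62% of Meridian, so Beatriz controls Meridian.
No other company's threshold is met.

Basalt Materials Sarl, Meridian Logistics Corp, Palisade Industries Pte Ltd, Stratus Marine SL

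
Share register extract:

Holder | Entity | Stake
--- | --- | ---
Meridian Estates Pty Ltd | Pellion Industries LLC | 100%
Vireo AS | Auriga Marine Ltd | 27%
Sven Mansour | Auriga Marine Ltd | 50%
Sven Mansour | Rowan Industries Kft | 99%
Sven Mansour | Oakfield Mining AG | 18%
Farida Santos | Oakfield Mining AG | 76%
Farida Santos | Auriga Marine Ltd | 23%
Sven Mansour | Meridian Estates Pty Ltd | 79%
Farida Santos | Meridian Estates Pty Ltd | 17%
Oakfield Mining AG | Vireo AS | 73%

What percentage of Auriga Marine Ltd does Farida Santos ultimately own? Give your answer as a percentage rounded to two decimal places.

37.98%

Farida reaches Auriga along 2 paths.
Via Oakfield → Vireo: 76% × 73% × 27% = 14.9796%.
Direct stake: 23% = 23%.
Total: 14.9796% + 23% = 37.9796%.
Rounded: 37.98%.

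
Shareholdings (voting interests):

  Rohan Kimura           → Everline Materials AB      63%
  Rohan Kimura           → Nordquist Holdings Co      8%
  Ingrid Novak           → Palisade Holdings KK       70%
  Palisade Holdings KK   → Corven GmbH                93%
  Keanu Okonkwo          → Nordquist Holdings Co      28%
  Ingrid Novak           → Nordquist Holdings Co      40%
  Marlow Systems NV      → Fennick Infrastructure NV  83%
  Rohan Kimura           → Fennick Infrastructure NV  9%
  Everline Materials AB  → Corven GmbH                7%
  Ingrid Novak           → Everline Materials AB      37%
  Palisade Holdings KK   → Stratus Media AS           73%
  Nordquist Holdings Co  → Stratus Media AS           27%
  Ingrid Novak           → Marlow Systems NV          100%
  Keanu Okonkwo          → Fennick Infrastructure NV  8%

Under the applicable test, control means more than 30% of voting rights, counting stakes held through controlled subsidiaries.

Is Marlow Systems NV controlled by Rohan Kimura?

No

Rohan holds 63% of Everline, so Rohan controls Everline.
Neither Rohan nor any entity Rohan controls holds any voting interest in Marlow.
So Rohan does not control Marlow.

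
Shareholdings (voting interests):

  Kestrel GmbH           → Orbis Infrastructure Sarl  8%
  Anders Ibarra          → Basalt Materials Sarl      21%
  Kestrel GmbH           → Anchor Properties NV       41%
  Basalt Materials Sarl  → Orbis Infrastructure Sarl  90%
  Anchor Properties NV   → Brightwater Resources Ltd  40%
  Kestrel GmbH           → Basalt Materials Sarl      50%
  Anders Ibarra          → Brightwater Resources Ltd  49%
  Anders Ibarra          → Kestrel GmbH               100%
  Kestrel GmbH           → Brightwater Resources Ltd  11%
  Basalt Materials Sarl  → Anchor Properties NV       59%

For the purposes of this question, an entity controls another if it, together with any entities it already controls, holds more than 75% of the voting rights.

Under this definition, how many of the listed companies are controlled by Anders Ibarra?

Anders holds 100% of Kestrel, so Anders controls Kestrel.
No other company's threshold is met.
Anders controls 1 company.

1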